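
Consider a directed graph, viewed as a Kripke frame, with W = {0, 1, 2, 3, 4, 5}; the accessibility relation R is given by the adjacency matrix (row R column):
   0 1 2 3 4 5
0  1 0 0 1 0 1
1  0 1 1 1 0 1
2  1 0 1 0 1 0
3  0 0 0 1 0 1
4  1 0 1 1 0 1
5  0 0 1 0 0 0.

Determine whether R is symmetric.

Symmetric: no — 0 R 3 but not 3 R 0.

No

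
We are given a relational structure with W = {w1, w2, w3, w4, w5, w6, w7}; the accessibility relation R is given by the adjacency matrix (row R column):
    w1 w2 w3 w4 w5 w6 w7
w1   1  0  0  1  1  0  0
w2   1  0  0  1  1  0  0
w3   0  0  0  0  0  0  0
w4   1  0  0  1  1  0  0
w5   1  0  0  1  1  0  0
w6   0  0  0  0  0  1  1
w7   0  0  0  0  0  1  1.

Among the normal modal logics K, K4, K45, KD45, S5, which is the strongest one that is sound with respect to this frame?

Transitive (axiom 4): yes — every two-step R-path is closed by a direct edge.
Euclidean (axiom 5): yes — any two successors of a common world are R-related.
Serial (axiom D): no — w3 has no R-successor.
Reflexive (axiom T): no — w2 is not related to itself.
So F validates K, K4, K45; KD45 would additionally require R to be serial. The strongest is K45.

K45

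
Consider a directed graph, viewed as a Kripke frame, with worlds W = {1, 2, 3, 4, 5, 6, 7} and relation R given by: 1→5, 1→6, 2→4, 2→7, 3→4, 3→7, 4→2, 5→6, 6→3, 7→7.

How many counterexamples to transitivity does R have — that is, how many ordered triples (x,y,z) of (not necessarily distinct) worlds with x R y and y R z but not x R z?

Enumerating: (1,6,3), (2,4,2), (3,4,2), (4,2,4), (4,2,7), (5,6,3), (6,3,4), (6,3,7).

8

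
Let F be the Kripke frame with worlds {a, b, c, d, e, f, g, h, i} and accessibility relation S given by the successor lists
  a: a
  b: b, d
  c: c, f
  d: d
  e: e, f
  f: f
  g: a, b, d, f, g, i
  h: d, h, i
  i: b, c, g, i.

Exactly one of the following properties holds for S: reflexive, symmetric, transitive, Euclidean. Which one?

reflexive

Reflexive: yes — every world is S-related to itself.
Symmetric: no — b S d but not d S b.
Transitive: no — g S i and i S c, but not g S c.
Euclidean: no — g S a and g S b, but not a S b.
Only reflexive holds.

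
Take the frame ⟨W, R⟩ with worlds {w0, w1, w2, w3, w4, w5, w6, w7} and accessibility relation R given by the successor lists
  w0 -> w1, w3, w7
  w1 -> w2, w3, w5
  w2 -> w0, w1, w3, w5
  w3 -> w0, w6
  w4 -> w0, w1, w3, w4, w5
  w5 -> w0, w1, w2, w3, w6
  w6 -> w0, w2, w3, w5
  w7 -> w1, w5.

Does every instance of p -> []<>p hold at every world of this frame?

No

Axiom B corresponds to the accessibility relation being symmetric.
Symmetric: no — w0 R w1 but not w1 R w0.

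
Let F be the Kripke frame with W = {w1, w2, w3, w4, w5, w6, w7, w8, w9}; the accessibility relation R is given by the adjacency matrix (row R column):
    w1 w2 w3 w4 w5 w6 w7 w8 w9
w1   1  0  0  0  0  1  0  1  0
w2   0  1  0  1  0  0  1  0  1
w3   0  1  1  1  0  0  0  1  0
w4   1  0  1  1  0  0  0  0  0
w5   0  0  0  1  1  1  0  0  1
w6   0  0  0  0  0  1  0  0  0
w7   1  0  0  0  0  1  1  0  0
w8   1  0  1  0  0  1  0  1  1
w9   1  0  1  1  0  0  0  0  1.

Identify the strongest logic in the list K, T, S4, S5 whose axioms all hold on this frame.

T

Reflexive (axiom T): yes — every world is R-related to itself.
Transitive (axiom 4): no — w1 R w8 and w8 R w3, but not w1 R w3.
Euclidean (axiom 5): no — w1 R w6 and w1 R w8, but not w6 R w8.
So F validates K, T; S4 would additionally require R to be transitive. The strongest is T.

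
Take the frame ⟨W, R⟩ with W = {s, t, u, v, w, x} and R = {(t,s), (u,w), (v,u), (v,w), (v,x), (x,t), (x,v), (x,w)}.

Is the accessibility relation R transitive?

Transitive: no — v R x and x R t, but not v R t.

No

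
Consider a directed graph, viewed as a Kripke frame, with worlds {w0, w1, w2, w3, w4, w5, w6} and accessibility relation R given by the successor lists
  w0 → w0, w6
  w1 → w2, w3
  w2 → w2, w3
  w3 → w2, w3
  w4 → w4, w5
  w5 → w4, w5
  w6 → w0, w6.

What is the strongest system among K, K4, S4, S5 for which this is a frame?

K4

Transitive (axiom 4): yes — every two-step R-path is closed by a direct edge.
Reflexive (axiom T): no — w1 is not related to itself.
Euclidean (axiom 5): yes — any two successors of a common world are R-related.
So F validates K, K4; S4 would additionally require R to be reflexive. The strongest is K4.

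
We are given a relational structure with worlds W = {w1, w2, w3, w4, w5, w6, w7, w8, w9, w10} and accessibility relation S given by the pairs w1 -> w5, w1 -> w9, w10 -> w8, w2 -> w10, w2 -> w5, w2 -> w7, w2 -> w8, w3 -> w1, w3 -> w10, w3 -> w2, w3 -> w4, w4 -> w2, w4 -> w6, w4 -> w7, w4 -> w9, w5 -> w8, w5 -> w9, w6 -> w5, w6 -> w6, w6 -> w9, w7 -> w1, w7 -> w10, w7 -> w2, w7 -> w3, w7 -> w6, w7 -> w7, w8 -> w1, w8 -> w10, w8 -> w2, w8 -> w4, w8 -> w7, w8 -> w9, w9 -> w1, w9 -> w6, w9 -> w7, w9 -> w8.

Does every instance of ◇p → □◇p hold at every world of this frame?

No

The schema 5 characterises exactly the Euclidean frames.
Euclidean: no — w1 S w9 and w1 S w5, but not w9 S w5.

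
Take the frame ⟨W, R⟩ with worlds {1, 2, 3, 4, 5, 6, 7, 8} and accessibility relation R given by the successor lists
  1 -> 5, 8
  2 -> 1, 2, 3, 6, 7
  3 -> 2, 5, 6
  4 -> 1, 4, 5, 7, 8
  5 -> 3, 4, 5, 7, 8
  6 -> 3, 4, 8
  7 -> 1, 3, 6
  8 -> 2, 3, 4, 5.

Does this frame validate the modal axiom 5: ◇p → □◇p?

No

Axiom 5 corresponds to the accessibility relation being Euclidean.
Euclidean: no — 2 R 1 and 2 R 3, but not 1 R 3.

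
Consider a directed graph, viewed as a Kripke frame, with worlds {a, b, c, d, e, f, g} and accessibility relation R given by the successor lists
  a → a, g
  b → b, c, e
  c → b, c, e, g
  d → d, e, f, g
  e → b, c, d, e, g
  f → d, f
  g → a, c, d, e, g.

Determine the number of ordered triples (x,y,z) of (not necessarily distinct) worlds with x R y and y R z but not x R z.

20

Enumerating: (a,g,c), (a,g,d), (a,g,e), (b,c,g), (b,e,d), (b,e,g), (c,e,d), (c,g,a), (c,g,d), (d,e,b), (d,e,c), (d,g,a), … and 8 more.
Total: 20.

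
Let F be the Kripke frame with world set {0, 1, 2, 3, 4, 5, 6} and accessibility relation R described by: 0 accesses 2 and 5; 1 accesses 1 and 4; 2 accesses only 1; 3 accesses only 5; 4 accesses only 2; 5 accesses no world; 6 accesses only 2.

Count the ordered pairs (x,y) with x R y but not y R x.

Enumerating: (0,2), (0,5), (1,4), (2,1), (3,5), (4,2), (6,2).

7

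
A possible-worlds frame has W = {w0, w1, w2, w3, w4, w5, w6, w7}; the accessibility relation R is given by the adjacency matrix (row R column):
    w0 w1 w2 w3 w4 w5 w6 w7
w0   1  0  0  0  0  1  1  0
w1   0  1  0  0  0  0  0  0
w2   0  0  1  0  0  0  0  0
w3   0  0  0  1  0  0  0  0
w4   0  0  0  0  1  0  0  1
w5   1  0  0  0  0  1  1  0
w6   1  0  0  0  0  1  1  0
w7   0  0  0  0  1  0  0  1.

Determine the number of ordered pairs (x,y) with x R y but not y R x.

R is symmetric; there are no such tuples.

0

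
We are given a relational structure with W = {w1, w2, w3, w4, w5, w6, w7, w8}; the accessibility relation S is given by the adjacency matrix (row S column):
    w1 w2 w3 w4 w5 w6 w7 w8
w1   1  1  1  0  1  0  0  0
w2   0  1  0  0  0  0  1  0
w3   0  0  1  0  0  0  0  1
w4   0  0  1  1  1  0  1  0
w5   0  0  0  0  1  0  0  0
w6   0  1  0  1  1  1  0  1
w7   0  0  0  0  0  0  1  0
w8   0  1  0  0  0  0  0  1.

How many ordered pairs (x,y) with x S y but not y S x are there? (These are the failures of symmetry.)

Enumerating: (w1,w2), (w1,w3), (w1,w5), (w2,w7), (w3,w8), (w4,w3), (w4,w5), (w4,w7), (w6,w2), (w6,w4), (w6,w5), (w6,w8), (w8,w2).

13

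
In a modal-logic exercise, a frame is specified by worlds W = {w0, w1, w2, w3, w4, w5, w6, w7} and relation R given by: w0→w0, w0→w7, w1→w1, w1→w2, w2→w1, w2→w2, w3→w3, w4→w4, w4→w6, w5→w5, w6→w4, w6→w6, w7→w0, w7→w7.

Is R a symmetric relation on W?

Yes

Symmetric: yes — every pair in R has its reverse in R.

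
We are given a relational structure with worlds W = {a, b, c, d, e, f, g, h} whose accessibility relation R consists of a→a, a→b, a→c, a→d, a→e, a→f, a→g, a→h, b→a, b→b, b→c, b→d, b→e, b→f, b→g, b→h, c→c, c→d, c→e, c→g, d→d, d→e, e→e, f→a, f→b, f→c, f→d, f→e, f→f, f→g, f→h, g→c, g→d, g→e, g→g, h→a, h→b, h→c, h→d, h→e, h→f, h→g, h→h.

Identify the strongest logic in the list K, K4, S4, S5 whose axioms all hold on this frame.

Transitive (axiom 4): yes — every two-step R-path is closed by a direct edge.
Reflexive (axiom T): yes — every world is R-related to itself.
Euclidean (axiom 5): no — a R c and a R b, but not c R b.
So F validates K, K4, S4; S5 would additionally require R to be Euclidean. The strongest is S4.

S4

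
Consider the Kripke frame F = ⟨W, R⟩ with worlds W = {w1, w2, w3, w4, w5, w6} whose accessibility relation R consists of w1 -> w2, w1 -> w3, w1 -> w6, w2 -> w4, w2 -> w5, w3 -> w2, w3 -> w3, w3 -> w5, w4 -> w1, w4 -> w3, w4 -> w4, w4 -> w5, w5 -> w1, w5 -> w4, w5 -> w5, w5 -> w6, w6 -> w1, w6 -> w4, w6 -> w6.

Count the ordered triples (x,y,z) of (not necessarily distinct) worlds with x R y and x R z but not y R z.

Enumerating: (w1,w2,w2), (w1,w2,w3), (w1,w2,w6), (w1,w3,w6), (w1,w6,w2), (w1,w6,w3), (w3,w2,w2), (w3,w2,w3), (w3,w5,w2), (w3,w5,w3), (w4,w1,w1), (w4,w1,w4), … and 12 more.
Total: 24.

24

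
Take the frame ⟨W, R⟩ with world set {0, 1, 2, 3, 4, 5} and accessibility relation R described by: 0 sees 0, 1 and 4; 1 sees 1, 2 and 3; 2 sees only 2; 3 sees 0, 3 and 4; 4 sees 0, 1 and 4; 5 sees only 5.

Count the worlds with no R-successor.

0

R is serial; there are no such worlds.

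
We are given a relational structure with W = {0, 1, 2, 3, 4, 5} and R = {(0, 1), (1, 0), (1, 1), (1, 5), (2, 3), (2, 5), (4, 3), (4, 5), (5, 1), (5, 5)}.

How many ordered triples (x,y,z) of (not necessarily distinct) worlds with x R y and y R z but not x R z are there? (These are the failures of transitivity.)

Enumerating: (0,1,0), (0,1,5), (2,5,1), (4,5,1), (5,1,0).

5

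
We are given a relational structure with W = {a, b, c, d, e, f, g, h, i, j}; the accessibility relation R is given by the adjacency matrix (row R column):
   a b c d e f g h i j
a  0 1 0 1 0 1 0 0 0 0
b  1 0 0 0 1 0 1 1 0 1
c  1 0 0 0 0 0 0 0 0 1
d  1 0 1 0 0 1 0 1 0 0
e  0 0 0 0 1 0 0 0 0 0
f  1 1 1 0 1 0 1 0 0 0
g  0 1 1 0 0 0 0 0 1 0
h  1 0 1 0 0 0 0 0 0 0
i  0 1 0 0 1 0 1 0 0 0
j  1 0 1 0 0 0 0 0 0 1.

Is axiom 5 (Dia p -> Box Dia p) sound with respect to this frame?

No

Axiom 5 corresponds to the accessibility relation being Euclidean.
Euclidean: no — a R b and a R d, but not b R d.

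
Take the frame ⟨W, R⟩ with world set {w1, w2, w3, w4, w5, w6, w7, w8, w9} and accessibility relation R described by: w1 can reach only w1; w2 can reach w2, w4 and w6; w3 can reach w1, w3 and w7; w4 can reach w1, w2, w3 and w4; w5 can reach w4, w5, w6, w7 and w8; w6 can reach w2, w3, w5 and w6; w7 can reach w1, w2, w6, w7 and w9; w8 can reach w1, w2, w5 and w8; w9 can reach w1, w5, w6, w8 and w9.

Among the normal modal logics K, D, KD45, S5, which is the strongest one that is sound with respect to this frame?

Serial (axiom D): yes — every world has a successor (e.g. w1 R w1).
Euclidean (axiom 5): no — w2 R w4 and w2 R w6, but not w4 R w6.
Transitive (axiom 4): no — w2 R w4 and w4 R w1, but not w2 R w1.
Reflexive (axiom T): yes — every world is R-related to itself.
So F validates K, D; KD45 would additionally require R to be Euclidean and transitive. The strongest is D.

D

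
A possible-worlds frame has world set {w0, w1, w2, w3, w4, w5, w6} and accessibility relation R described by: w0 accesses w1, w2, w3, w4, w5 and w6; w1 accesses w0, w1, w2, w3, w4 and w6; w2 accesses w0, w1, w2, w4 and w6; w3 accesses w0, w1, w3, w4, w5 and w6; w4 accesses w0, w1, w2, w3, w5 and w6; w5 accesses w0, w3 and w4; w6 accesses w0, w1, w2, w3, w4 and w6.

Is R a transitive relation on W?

No

Transitive: no — w1 R w0 and w0 R w5, but not w1 R w5.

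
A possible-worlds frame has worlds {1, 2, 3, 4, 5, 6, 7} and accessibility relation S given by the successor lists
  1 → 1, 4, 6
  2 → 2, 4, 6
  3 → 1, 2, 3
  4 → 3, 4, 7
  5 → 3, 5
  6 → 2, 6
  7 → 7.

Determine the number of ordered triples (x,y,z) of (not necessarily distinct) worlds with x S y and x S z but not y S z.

Enumerating: (1,4,1), (1,4,6), (1,6,1), (1,6,4), (2,4,2), (2,4,6), (2,6,4), (3,1,2), (3,1,3), (3,2,1), (3,2,3), (4,3,4), (4,3,7), (4,7,3), (4,7,4), (5,3,5).

16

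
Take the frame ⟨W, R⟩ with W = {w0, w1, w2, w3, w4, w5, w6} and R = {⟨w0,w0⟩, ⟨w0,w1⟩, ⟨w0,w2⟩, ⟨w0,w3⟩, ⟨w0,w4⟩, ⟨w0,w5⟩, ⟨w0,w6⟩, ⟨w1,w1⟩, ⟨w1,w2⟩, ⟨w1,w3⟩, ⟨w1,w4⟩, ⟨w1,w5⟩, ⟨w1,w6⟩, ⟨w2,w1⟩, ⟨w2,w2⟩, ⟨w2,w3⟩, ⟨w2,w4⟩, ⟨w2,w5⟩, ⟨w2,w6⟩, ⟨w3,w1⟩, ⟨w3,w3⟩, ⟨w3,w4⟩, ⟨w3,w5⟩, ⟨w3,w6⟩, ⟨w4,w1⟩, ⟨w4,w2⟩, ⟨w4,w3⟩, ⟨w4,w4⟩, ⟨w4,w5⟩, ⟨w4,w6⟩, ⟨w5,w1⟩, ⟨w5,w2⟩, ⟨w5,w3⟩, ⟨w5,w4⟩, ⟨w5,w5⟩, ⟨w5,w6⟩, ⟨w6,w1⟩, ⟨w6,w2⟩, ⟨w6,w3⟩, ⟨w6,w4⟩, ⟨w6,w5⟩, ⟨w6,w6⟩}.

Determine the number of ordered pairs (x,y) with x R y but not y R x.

Enumerating: (w0,w1), (w0,w2), (w0,w3), (w0,w4), (w0,w5), (w0,w6), (w2,w3).

7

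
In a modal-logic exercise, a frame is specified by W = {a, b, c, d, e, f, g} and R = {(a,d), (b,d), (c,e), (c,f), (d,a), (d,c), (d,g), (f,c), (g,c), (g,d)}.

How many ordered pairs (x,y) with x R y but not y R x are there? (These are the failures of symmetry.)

4

Enumerating: (b,d), (c,e), (d,c), (g,c).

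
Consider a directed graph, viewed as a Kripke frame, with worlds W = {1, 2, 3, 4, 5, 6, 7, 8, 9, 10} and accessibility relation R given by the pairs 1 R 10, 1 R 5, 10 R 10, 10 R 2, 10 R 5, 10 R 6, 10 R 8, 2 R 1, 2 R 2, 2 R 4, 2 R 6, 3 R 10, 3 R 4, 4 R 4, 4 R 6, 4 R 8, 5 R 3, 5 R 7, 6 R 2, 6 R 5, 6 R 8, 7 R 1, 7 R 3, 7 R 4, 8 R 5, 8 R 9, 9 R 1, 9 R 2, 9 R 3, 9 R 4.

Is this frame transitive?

Transitive: no — 1 R 10 and 10 R 2, but not 1 R 2.

No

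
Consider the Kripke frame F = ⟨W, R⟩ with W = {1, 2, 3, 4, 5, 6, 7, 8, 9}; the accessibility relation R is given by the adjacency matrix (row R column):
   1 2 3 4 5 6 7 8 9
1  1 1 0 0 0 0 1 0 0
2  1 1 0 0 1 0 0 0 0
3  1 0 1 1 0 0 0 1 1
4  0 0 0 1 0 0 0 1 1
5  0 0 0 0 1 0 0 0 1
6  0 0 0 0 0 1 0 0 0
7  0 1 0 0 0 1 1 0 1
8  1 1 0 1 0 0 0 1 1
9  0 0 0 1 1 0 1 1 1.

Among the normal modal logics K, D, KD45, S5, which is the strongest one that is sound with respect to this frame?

D

Serial (axiom D): yes — every world has a successor (e.g. 1 R 1).
Euclidean (axiom 5): no — 1 R 2 and 1 R 7, but not 2 R 7.
Transitive (axiom 4): no — 1 R 2 and 2 R 5, but not 1 R 5.
Reflexive (axiom T): yes — every world is R-related to itself.
So F validates K, D; KD45 would additionally require R to be Euclidean and transitive. The strongest is D.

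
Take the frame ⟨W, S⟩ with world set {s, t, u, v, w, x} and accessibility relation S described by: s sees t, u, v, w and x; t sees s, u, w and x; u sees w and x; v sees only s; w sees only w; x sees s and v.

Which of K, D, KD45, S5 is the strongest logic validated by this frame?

D

Serial (axiom D): yes — every world has a successor (e.g. s S t).
Euclidean (axiom 5): no — s S t and s S v, but not t S v.
Transitive (axiom 4): no — t S s and s S v, but not t S v.
Reflexive (axiom T): no — s is not related to itself.
So F validates K, D; KD45 would additionally require S to be Euclidean and transitive. The strongest is D.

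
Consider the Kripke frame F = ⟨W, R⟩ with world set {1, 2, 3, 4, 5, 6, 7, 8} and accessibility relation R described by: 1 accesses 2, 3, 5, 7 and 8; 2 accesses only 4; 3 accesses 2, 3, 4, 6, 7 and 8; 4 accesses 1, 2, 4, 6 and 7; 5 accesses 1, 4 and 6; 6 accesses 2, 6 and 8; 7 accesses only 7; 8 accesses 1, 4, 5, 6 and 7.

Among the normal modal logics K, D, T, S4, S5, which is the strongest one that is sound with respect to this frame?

D

Serial (axiom D): yes — every world has a successor (e.g. 1 R 2).
Reflexive (axiom T): no — 1 is not related to itself.
Transitive (axiom 4): no — 1 R 2 and 2 R 4, but not 1 R 4.
Euclidean (axiom 5): no — 1 R 2 and 1 R 3, but not 2 R 3.
So F validates K, D; T would additionally require R to be reflexive. The strongest is D.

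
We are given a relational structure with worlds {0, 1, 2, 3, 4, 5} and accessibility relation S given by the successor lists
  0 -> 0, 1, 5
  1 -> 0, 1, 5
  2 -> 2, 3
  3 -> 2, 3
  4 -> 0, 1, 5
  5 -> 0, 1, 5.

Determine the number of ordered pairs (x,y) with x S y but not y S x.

3

Enumerating: (4,0), (4,1), (4,5).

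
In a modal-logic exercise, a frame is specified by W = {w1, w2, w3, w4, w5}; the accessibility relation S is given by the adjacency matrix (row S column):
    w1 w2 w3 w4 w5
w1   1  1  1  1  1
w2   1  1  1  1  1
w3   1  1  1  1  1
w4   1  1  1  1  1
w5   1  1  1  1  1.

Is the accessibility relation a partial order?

No

Reflexive: yes — every world is S-related to itself.
Transitive: yes — every two-step S-path is closed by a direct edge.
Antisymmetric: no — w1 S w2 and w2 S w1 with w1 ≠ w2.
So S is not a partial order.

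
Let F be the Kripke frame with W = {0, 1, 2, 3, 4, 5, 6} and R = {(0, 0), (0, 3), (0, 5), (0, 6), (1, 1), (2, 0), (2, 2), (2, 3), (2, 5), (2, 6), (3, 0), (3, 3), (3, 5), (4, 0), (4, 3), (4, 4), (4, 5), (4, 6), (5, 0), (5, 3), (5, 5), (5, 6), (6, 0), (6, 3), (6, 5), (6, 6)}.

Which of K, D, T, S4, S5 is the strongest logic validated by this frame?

T

Serial (axiom D): yes — every world has a successor (e.g. 0 R 0).
Reflexive (axiom T): yes — every world is R-related to itself.
Transitive (axiom 4): no — 3 R 0 and 0 R 6, but not 3 R 6.
Euclidean (axiom 5): no — 0 R 3 and 0 R 6, but not 3 R 6.
So F validates K, D, T; S4 would additionally require R to be transitive. The strongest is T.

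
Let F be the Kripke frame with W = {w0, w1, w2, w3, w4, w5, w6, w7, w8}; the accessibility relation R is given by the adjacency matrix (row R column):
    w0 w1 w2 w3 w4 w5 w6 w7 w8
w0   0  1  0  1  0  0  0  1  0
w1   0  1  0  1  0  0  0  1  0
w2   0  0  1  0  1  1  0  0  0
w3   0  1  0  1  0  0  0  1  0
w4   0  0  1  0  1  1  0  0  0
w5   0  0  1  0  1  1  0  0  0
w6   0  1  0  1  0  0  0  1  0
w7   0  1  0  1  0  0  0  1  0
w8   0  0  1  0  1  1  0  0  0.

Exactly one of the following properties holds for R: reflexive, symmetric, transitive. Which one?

transitive

Reflexive: no — w0 is not related to itself.
Symmetric: no — w0 R w1 but not w1 R w0.
Transitive: yes — every two-step R-path is closed by a direct edge.
Only transitive holds.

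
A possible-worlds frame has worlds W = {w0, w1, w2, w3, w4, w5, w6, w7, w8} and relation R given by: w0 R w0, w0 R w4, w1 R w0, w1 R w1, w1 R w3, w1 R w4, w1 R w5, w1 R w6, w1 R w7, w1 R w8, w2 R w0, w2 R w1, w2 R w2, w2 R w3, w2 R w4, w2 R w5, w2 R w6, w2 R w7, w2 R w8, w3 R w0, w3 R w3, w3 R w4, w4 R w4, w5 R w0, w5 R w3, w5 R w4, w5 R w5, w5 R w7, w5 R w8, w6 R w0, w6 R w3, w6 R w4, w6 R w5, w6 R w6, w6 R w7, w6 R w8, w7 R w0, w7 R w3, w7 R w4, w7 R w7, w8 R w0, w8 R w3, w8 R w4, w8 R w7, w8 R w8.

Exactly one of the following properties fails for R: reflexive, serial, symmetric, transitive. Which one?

Reflexive: yes — every world is R-related to itself.
Serial: yes — every world has a successor (e.g. w0 R w0).
Symmetric: no — w0 R w4 but not w4 R w0.
Transitive: yes — every two-step R-path is closed by a direct edge.
Only symmetric fails.

symmetric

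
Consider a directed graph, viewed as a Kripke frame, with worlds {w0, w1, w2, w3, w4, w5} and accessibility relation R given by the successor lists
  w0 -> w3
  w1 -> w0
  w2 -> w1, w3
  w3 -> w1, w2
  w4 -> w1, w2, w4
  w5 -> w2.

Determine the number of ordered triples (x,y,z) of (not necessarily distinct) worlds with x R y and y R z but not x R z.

11

Enumerating: (w0,w3,w1), (w0,w3,w2), (w1,w0,w3), (w2,w1,w0), (w2,w3,w2), (w3,w1,w0), (w3,w2,w3), (w4,w1,w0), (w4,w2,w3), (w5,w2,w1), (w5,w2,w3).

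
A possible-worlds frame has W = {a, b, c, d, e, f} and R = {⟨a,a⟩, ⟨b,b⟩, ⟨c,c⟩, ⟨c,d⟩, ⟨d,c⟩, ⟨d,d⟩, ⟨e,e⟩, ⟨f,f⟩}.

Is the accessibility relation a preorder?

Yes

Reflexive: yes — every world is R-related to itself.
Transitive: yes — every two-step R-path is closed by a direct edge.
So R is a preorder.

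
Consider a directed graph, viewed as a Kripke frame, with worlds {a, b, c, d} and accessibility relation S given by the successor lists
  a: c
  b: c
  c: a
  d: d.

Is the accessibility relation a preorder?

Reflexive: no — a is not related to itself.
Transitive: no — b S c and c S a, but not b S a.
So S is not a preorder.

No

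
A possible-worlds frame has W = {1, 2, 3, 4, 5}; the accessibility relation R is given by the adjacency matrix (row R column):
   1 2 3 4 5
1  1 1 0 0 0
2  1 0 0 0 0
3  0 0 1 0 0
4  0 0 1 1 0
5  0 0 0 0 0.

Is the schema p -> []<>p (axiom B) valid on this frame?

Axiom B corresponds to the accessibility relation being symmetric.
Symmetric: no — 4 R 3 but not 3 R 4.

No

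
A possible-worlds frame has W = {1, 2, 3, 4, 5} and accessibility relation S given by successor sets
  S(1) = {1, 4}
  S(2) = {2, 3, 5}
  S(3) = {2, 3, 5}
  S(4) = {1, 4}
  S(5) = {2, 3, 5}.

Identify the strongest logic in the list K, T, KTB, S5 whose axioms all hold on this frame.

Reflexive (axiom T): yes — every world is S-related to itself.
Symmetric (axiom B): yes — every pair in S has its reverse in S.
Euclidean (axiom 5): yes — any two successors of a common world are S-related.
So F validates K, T, KTB, S5. The strongest is S5.

S5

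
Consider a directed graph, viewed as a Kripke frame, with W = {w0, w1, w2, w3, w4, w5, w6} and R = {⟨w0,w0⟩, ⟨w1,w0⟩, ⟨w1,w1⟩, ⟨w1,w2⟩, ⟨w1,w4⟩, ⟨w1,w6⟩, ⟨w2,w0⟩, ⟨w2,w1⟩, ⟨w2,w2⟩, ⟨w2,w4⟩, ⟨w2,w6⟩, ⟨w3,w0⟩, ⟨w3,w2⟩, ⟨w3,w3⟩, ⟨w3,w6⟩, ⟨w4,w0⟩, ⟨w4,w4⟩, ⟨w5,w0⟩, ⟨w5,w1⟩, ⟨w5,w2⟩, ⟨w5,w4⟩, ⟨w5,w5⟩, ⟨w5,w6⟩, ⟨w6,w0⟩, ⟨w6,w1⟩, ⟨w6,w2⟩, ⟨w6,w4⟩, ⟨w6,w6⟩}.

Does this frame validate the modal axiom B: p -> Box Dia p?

No

The schema B characterises exactly the symmetric frames.
Symmetric: no — w1 R w0 but not w0 R w1.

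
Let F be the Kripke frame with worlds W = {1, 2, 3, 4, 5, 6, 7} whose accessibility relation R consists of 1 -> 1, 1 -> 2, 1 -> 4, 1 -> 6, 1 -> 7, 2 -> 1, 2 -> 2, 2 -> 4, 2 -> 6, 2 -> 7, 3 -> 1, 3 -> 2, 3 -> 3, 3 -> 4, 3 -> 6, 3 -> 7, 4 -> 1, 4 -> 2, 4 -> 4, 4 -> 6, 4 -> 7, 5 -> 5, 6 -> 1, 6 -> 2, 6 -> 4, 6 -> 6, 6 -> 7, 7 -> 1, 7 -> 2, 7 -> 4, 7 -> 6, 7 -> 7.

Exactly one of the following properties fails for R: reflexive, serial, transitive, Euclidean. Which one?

Reflexive: yes — every world is R-related to itself.
Serial: yes — every world has a successor (e.g. 1 R 1).
Transitive: yes — every two-step R-path is closed by a direct edge.
Euclidean: no — 3 R 1 and 3 R 3, but not 1 R 3.
Only Euclidean fails.

Euclidean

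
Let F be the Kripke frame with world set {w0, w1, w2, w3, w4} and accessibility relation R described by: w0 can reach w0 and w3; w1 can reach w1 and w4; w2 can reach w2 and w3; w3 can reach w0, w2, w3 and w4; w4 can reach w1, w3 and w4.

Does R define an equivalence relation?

Reflexive: yes — every world is R-related to itself.
Symmetric: yes — every pair in R has its reverse in R.
Transitive: no — w0 R w3 and w3 R w2, but not w0 R w2.
So R is not an equivalence relation.

No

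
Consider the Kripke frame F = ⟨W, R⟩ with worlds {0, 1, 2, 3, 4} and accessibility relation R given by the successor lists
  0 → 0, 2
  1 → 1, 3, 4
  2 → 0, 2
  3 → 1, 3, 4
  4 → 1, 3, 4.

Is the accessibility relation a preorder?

Yes

Reflexive: yes — every world is R-related to itself.
Transitive: yes — every two-step R-path is closed by a direct edge.
So R is a preorder.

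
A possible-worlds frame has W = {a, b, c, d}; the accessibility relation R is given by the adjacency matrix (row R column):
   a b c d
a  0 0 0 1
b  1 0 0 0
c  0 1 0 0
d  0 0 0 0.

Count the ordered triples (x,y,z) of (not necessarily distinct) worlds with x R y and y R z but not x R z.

Enumerating: (b,a,d), (c,b,a).

2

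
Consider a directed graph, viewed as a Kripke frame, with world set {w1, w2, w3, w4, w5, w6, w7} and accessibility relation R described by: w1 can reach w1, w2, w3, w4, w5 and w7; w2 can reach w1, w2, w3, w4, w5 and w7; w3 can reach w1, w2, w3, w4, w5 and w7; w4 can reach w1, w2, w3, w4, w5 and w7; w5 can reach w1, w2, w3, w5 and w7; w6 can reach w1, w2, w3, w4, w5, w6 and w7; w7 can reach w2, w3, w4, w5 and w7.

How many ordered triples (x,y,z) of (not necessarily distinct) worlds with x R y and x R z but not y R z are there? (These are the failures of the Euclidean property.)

Enumerating: (w1,w5,w4), (w1,w7,w1), (w2,w5,w4), (w2,w7,w1), (w3,w5,w4), (w3,w7,w1), (w4,w5,w4), (w4,w7,w1), (w5,w7,w1), (w6,w1,w6), (w6,w2,w6), (w6,w3,w6), (w6,w4,w6), (w6,w5,w4), (w6,w5,w6), (w6,w7,w1), (w6,w7,w6), (w7,w5,w4).

18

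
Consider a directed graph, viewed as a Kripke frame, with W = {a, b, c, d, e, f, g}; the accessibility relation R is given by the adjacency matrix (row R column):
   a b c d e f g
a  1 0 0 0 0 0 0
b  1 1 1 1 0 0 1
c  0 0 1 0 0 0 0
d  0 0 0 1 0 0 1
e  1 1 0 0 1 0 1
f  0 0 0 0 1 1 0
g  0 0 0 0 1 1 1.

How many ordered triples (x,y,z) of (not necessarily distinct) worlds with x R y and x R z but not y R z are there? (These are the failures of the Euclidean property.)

Enumerating: (b,a,b), (b,a,c), (b,a,d), (b,a,g), (b,c,a), (b,c,b), (b,c,d), (b,c,g), (b,d,a), (b,d,b), (b,d,c), (b,g,a), … and 13 more.
Total: 25.

25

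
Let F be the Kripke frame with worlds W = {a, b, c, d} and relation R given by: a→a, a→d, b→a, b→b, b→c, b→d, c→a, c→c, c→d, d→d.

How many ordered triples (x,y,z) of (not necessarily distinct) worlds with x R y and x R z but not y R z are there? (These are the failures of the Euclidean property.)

Enumerating: (a,d,a), (b,a,b), (b,a,c), (b,c,b), (b,d,a), (b,d,b), (b,d,c), (c,a,c), (c,d,a), (c,d,c).

10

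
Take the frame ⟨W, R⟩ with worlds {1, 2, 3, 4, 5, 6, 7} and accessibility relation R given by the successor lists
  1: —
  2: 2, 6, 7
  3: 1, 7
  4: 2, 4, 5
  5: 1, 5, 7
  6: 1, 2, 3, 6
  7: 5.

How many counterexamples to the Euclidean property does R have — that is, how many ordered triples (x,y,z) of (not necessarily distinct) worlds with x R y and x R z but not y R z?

Enumerating: (2,6,7), (2,7,2), (2,7,6), (2,7,7), (3,1,1), (3,1,7), (3,7,1), (3,7,7), (4,2,4), (4,2,5), (4,5,2), (4,5,4), … and 14 more.
Total: 26.

26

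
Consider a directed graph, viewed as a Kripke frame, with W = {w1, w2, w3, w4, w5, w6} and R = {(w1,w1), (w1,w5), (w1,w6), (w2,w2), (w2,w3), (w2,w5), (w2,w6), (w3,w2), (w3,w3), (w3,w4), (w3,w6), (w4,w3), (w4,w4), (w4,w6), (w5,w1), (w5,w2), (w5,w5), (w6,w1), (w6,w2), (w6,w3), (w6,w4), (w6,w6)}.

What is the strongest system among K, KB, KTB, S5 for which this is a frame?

Symmetric (axiom B): yes — every pair in R has its reverse in R.
Reflexive (axiom T): yes — every world is R-related to itself.
Euclidean (axiom 5): no — w1 R w5 and w1 R w6, but not w5 R w6.
So F validates K, KB, KTB; S5 would additionally require R to be Euclidean. The strongest is KTB.

KTB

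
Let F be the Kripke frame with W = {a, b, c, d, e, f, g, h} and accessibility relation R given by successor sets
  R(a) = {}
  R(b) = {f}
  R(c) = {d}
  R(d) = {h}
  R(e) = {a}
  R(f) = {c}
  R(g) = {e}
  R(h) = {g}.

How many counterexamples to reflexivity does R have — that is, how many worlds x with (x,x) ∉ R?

8

Enumerating: a, b, c, d, e, f, g, h.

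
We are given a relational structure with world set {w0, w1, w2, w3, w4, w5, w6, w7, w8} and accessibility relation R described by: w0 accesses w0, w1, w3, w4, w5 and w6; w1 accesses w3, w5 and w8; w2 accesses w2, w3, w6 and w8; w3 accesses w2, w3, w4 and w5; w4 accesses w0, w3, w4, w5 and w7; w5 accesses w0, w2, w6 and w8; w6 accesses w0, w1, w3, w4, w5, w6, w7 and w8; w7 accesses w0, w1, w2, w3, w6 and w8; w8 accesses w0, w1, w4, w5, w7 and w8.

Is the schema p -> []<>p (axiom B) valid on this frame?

The schema B characterises exactly the symmetric frames.
Symmetric: no — w0 R w1 but not w1 R w0.

No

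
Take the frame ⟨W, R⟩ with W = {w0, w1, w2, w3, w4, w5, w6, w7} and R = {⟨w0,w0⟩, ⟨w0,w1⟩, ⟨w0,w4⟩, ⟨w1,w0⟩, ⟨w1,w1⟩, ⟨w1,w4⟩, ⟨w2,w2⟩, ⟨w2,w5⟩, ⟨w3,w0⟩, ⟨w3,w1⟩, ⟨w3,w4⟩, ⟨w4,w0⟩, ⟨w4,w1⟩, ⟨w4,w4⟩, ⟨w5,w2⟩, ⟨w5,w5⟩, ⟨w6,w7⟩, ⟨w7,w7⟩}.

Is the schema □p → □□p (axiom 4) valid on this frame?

Yes

By correspondence theory, 4 is valid on a frame iff R is transitive.
Transitive: yes — every two-step R-path is closed by a direct edge.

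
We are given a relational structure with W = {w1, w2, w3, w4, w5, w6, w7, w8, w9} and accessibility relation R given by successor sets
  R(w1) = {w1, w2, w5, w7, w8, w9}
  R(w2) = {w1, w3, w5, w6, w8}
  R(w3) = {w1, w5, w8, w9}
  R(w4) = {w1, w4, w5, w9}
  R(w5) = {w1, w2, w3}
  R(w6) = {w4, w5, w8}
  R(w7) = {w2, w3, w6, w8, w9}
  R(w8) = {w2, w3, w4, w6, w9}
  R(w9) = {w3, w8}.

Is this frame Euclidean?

No

Euclidean: no — w1 R w2 and w1 R w7, but not w2 R w7.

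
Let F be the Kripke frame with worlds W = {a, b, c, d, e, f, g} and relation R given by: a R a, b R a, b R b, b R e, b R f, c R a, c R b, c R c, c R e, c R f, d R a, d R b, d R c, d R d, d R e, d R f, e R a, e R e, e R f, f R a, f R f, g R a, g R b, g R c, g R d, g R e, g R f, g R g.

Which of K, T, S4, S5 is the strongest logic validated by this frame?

Reflexive (axiom T): yes — every world is R-related to itself.
Transitive (axiom 4): yes — every two-step R-path is closed by a direct edge.
Euclidean (axiom 5): no — b R a and b R e, but not a R e.
So F validates K, T, S4; S5 would additionally require R to be Euclidean. The strongest is S4.

S4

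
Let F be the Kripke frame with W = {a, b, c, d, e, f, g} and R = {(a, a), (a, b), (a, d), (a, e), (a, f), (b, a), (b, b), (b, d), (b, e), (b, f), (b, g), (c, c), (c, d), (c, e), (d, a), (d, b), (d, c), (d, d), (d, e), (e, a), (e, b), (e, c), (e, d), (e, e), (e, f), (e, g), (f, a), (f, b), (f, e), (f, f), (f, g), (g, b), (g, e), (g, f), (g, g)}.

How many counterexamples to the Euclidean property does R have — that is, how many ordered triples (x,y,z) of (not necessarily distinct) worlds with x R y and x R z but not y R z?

28

Enumerating: (a,d,f), (a,f,d), (b,a,g), (b,d,f), (b,d,g), (b,f,d), (b,g,a), (b,g,d), (d,a,c), (d,b,c), (d,c,a), (d,c,b), … and 16 more.
Total: 28.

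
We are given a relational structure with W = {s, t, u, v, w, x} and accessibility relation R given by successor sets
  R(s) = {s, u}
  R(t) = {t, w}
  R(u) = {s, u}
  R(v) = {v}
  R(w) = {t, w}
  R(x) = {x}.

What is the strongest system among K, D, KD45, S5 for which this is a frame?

S5

Serial (axiom D): yes — every world has a successor (e.g. s R s).
Euclidean (axiom 5): yes — any two successors of a common world are R-related.
Transitive (axiom 4): yes — every two-step R-path is closed by a direct edge.
Reflexive (axiom T): yes — every world is R-related to itself.
So F validates K, D, KD45, S5. The strongest is S5.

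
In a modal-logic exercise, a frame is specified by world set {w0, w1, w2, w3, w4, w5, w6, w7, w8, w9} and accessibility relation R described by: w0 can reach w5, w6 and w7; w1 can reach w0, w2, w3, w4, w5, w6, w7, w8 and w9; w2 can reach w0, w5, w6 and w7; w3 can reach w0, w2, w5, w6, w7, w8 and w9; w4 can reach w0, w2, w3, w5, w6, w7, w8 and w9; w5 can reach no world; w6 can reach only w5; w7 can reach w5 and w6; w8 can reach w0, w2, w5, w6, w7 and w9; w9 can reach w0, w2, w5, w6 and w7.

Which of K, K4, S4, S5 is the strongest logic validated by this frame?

K4

Transitive (axiom 4): yes — every two-step R-path is closed by a direct edge.
Reflexive (axiom T): no — w0 is not related to itself.
Euclidean (axiom 5): no — w0 R w5 and w0 R w6, but not w5 R w6.
So F validates K, K4; S4 would additionally require R to be reflexive. The strongest is K4.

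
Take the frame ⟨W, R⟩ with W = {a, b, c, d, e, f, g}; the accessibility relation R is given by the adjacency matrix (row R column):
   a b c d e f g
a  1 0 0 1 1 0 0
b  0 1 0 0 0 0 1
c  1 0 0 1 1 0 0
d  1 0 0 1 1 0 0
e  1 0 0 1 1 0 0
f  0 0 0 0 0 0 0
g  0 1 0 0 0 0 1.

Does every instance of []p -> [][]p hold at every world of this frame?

Axiom 4 corresponds to the accessibility relation being transitive.
Transitive: yes — every two-step R-path is closed by a direct edge.

Yes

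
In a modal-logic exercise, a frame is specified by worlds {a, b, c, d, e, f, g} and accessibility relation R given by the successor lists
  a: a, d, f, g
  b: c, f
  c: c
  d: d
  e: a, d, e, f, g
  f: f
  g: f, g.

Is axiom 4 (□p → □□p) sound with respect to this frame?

Yes

By correspondence theory, 4 is valid on a frame iff R is transitive.
Transitive: yes — every two-step R-path is closed by a direct edge.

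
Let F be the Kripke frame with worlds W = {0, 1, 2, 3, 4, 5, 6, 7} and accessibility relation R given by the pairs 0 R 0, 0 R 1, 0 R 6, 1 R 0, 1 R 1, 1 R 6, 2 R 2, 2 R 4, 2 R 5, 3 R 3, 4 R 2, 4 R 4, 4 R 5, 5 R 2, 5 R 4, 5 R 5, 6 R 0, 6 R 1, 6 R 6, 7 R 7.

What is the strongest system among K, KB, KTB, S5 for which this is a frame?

S5

Symmetric (axiom B): yes — every pair in R has its reverse in R.
Reflexive (axiom T): yes — every world is R-related to itself.
Euclidean (axiom 5): yes — any two successors of a common world are R-related.
So F validates K, KB, KTB, S5. The strongest is S5.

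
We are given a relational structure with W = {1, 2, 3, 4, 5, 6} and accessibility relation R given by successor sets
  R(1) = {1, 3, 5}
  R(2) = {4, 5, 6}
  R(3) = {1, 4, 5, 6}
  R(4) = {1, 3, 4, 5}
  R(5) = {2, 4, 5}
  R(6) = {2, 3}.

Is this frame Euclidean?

Euclidean: no — 1 R 5 and 1 R 3, but not 5 R 3.

No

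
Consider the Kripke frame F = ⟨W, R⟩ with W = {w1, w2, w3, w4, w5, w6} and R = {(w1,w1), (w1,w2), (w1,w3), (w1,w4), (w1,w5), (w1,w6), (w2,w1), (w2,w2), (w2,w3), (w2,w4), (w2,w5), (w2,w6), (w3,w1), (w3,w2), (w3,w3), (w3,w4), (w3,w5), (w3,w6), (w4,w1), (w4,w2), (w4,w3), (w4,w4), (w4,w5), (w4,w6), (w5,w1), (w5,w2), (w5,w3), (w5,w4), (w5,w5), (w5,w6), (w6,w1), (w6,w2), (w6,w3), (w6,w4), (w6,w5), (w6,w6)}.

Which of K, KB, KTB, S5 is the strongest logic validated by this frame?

Symmetric (axiom B): yes — every pair in R has its reverse in R.
Reflexive (axiom T): yes — every world is R-related to itself.
Euclidean (axiom 5): yes — any two successors of a common world are R-related.
So F validates K, KB, KTB, S5. The strongest is S5.

S5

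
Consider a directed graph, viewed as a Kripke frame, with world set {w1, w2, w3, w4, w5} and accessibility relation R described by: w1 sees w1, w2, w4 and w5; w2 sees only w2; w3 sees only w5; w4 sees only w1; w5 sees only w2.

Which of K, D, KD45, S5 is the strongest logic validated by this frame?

D

Serial (axiom D): yes — every world has a successor (e.g. w1 R w1).
Euclidean (axiom 5): no — w1 R w2 and w1 R w4, but not w2 R w4.
Transitive (axiom 4): no — w3 R w5 and w5 R w2, but not w3 R w2.
Reflexive (axiom T): no — w3 is not related to itself.
So F validates K, D; KD45 would additionally require R to be Euclidean and transitive. The strongest is D.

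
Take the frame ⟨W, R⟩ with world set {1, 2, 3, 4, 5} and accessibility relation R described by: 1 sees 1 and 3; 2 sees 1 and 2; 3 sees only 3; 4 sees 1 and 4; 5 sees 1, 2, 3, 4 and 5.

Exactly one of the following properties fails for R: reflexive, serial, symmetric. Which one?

Reflexive: yes — every world is R-related to itself.
Serial: yes — every world has a successor (e.g. 1 R 1).
Symmetric: no — 1 R 3 but not 3 R 1.
Only symmetric fails.

symmetric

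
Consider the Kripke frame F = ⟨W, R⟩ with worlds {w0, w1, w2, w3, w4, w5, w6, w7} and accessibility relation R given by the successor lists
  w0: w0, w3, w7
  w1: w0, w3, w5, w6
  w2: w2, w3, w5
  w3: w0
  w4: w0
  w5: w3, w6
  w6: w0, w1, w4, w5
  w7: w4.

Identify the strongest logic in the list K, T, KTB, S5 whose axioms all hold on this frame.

K

Reflexive (axiom T): no — w1 is not related to itself.
Symmetric (axiom B): no — w0 R w7 but not w7 R w0.
Euclidean (axiom 5): no — w0 R w3 and w0 R w7, but not w3 R w7.
So F validates K; T would additionally require R to be reflexive. The strongest is K.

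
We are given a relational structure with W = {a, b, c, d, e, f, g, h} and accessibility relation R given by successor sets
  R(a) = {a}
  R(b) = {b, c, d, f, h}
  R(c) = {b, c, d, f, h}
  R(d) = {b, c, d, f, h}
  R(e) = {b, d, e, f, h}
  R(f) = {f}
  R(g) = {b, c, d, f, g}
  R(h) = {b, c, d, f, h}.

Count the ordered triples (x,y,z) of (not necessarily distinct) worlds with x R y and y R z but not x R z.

Enumerating: (e,b,c), (e,d,c), (e,h,c), (g,b,h), (g,c,h), (g,d,h).

6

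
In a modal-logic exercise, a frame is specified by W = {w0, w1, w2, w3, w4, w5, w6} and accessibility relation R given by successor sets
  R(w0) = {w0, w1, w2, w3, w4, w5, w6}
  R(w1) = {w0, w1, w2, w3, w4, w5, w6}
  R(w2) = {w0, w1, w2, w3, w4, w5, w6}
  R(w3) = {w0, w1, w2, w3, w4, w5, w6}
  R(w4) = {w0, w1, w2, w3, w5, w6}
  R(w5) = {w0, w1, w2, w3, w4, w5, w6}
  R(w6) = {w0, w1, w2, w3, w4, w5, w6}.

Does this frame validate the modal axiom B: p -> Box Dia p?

Axiom B corresponds to the accessibility relation being symmetric.
Symmetric: yes — every pair in R has its reverse in R.

Yes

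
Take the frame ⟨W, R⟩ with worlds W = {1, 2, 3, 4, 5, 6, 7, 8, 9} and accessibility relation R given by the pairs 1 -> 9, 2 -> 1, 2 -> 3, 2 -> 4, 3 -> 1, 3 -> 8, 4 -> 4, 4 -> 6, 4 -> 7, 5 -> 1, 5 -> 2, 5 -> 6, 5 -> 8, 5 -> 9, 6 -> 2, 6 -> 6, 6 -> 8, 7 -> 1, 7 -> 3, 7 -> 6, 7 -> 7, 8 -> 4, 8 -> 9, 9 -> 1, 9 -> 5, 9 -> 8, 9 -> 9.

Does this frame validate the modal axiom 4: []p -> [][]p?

No

The schema 4 characterises exactly the transitive frames.
Transitive: no — 1 R 9 and 9 R 5, but not 1 R 5.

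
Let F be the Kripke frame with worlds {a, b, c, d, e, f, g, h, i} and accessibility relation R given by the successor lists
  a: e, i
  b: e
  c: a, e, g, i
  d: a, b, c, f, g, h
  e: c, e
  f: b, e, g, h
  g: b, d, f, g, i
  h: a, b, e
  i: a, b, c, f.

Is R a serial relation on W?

Yes

Serial: yes — every world has a successor (e.g. a R e).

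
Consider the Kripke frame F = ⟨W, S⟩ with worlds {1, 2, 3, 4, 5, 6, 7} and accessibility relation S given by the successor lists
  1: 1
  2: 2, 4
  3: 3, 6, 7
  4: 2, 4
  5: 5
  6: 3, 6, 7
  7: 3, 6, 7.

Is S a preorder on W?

Yes

Reflexive: yes — every world is S-related to itself.
Transitive: yes — every two-step S-path is closed by a direct edge.
So S is a preorder.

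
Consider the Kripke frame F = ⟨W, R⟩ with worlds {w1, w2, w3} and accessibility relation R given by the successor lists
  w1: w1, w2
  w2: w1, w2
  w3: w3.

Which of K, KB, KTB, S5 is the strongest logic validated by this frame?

Symmetric (axiom B): yes — every pair in R has its reverse in R.
Reflexive (axiom T): yes — every world is R-related to itself.
Euclidean (axiom 5): yes — any two successors of a common world are R-related.
So F validates K, KB, KTB, S5. The strongest is S5.

S5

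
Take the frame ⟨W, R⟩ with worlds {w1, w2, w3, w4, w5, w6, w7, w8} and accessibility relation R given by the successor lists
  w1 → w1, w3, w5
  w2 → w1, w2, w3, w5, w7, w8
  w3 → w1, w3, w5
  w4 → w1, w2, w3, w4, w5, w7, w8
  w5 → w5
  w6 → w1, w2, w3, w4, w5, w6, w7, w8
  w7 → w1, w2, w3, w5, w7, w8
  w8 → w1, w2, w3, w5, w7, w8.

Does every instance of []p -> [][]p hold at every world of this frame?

Axiom 4 corresponds to the accessibility relation being transitive.
Transitive: yes — every two-step R-path is closed by a direct edge.

Yes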